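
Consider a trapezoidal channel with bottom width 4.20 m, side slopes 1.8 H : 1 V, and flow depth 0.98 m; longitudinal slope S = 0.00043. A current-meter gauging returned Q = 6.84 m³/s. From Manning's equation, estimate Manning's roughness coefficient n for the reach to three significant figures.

A = (b + z·y)·y = (4.20 + 1.8×0.98)×0.98 = 5.845 m²
P = b + 2y√(1+z²) = 4.20 + 2×0.98×√(1+1.8²) = 8.236 m
R = A/P = 5.845/8.236 = 0.7097 m
n = (1/Q)·A·R^(2/3)·S^(1/2) = (1/6.84) × 5.845 × 0.7956 × 0.02074 = 0.01410

0.0141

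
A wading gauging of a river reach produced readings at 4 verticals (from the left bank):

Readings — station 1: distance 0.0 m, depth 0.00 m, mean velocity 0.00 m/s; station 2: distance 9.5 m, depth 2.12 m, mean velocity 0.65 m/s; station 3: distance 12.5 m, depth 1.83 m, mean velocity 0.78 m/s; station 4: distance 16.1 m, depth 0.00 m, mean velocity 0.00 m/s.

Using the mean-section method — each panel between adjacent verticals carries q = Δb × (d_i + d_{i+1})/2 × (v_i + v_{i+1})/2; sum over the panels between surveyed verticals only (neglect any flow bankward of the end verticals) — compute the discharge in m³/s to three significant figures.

Panel 1-2: Δb = 9.5 m, d̄ = (0.00+2.12)/2 = 1.06, v̄ = (0.00+0.65)/2 = 0.325 → q = 9.5×1.06×0.325 = 3.273 m³/s
Panel 2-3: Δb = 3 m, d̄ = (2.12+1.83)/2 = 1.975, v̄ = (0.65+0.78)/2 = 0.715 → q = 3×1.975×0.715 = 4.236 m³/s
Panel 3-4: Δb = 3.6 m, d̄ = (1.83+0.00)/2 = 0.915, v̄ = (0.78+0.00)/2 = 0.39 → q = 3.6×0.915×0.39 = 1.285 m³/s
Q = Σ q = 8.794 m³/s

8.79 m³/s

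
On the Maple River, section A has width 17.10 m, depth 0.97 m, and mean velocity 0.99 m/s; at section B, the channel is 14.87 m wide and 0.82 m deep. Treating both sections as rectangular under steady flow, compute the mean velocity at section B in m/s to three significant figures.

Q = A₁V₁ = (17.10×0.97) × 0.99 = 16.42 m³/s
A₂ = 14.87 × 0.82 = 12.19 m²
V₂ = Q/A₂ = 16.42/12.19 = 1.347 m/s

1.35 m/s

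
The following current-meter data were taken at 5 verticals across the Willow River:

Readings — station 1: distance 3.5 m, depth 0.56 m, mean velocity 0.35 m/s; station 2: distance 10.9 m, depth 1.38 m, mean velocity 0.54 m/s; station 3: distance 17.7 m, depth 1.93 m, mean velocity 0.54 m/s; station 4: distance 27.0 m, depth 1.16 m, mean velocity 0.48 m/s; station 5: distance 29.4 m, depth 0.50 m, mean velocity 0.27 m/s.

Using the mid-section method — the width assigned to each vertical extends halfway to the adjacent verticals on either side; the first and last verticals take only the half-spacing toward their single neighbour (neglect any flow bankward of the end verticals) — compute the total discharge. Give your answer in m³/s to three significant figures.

w_1 = (10.9 − 3.5)/2 = 3.7 m; q_1 = 0.35 × 0.56 × 3.7 = 0.7252 m³/s
w_2 = (17.7 − 3.5)/2 = 7.1 m; q_2 = 0.54 × 1.38 × 7.1 = 5.291 m³/s
w_3 = (27.0 − 10.9)/2 = 8.05 m; q_3 = 0.54 × 1.93 × 8.05 = 8.390 m³/s
w_4 = (29.4 − 17.7)/2 = 5.85 m; q_4 = 0.48 × 1.16 × 5.85 = 3.257 m³/s
w_5 = (29.4 − 27.0)/2 = 1.2 m; q_5 = 0.27 × 0.50 × 1.2 = 0.1620 m³/s
Q = Σ qᵢ = 17.83 m³/s

17.8 m³/s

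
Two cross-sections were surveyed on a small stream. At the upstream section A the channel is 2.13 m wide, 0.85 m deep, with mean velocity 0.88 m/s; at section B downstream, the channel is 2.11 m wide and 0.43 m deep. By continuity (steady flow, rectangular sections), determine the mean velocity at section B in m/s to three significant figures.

1.76 m/s

Q = A₁V₁ = (2.13×0.85) × 0.88 = 1.593 m³/s
A₂ = 2.11 × 0.43 = 0.9073 m²
V₂ = Q/A₂ = 1.593/0.9073 = 1.756 m/s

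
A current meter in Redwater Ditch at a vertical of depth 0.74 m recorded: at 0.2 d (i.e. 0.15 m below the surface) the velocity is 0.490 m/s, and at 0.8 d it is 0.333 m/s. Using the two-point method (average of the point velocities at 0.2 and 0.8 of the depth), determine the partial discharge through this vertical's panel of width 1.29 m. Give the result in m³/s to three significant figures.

0.393 m³/s

v̄ = (0.490 + 0.333) / 2 = 0.4115 m/s
q = v̄ × d × w = 0.4115 × 0.74 × 1.29 = 0.3928 m³/s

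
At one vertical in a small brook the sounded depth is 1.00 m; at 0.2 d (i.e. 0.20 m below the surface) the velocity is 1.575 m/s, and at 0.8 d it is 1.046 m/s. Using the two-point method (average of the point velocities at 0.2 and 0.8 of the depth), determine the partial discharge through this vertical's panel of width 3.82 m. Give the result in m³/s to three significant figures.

v̄ = (1.575 + 1.046) / 2 = 1.311 m/s
q = v̄ × d × w = 1.311 × 1.00 × 3.82 = 5.006 m³/s

5.01 m³/s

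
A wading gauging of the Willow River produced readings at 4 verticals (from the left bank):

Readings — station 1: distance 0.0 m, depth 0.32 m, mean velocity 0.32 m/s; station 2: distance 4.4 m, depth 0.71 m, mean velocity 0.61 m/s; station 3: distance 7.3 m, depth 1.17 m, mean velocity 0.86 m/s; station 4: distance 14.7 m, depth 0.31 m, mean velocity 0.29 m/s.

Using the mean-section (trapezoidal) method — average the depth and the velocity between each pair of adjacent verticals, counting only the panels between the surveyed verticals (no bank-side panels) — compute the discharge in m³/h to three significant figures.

22300 m³/h

Panel 1-2: Δb = 4.4 m, d̄ = (0.32+0.71)/2 = 0.515, v̄ = (0.32+0.61)/2 = 0.465 → q = 4.4×0.515×0.465 = 1.054 m³/s
Panel 2-3: Δb = 2.9 m, d̄ = (0.71+1.17)/2 = 0.94, v̄ = (0.61+0.86)/2 = 0.735 → q = 2.9×0.94×0.735 = 2.004 m³/s
Panel 3-4: Δb = 7.4 m, d̄ = (1.17+0.31)/2 = 0.74, v̄ = (0.86+0.29)/2 = 0.575 → q = 7.4×0.74×0.575 = 3.149 m³/s
Q = Σ q = 6.206 m³/s
= 6.206 × 3600 = 22340 m³/h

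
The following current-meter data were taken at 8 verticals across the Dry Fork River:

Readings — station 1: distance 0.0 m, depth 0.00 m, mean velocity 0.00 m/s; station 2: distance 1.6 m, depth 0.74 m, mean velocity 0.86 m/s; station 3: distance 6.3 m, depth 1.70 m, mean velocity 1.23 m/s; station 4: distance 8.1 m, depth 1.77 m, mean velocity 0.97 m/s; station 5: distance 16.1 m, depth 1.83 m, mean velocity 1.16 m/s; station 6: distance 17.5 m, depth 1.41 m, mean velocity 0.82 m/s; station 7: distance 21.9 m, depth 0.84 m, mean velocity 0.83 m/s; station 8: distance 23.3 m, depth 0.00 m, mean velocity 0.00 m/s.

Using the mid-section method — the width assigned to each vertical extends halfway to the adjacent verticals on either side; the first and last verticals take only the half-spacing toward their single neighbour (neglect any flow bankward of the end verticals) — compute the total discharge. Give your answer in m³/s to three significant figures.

w_2 = (6.3 − 0.0)/2 = 3.15 m; q_2 = 0.86 × 0.74 × 3.15 = 2.005 m³/s
w_3 = (8.1 − 1.6)/2 = 3.25 m; q_3 = 1.23 × 1.70 × 3.25 = 6.796 m³/s
w_4 = (16.1 − 6.3)/2 = 4.9 m; q_4 = 0.97 × 1.77 × 4.9 = 8.413 m³/s
w_5 = (17.5 − 8.1)/2 = 4.7 m; q_5 = 1.16 × 1.83 × 4.7 = 9.977 m³/s
w_6 = (21.9 − 16.1)/2 = 2.9 m; q_6 = 0.82 × 1.41 × 2.9 = 3.353 m³/s
w_7 = (23.3 − 17.5)/2 = 2.9 m; q_7 = 0.83 × 0.84 × 2.9 = 2.022 m³/s
Stations 1, 8 contribute zero (depth or velocity is 0).
Q = Σ qᵢ = 32.57 m³/s

32.6 m³/s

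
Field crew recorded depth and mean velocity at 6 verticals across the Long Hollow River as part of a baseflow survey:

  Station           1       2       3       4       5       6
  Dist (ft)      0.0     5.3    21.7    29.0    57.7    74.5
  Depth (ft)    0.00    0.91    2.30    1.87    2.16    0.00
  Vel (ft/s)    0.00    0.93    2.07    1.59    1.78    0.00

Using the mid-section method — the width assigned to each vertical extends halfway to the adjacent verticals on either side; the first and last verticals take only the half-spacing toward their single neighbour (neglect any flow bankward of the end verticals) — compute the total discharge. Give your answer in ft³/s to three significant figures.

w_2 = (21.7 − 0.0)/2 = 10.85 ft; q_2 = 0.93 × 0.91 × 10.85 = 9.182 ft³/s
w_3 = (29.0 − 5.3)/2 = 11.85 ft; q_3 = 2.07 × 2.30 × 11.85 = 56.42 ft³/s
w_4 = (57.7 − 21.7)/2 = 18 ft; q_4 = 1.59 × 1.87 × 18 = 53.52 ft³/s
w_5 = (74.5 − 29.0)/2 = 22.75 ft; q_5 = 1.78 × 2.16 × 22.75 = 87.47 ft³/s
Stations 1, 6 contribute zero (depth or velocity is 0).
Q = Σ qᵢ = 206.6 ft³/s

207 ft³/s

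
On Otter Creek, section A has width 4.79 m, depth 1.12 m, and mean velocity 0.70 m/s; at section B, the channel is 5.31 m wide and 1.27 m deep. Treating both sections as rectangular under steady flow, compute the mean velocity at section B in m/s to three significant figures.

Q = A₁V₁ = (4.79×1.12) × 0.70 = 3.755 m³/s
A₂ = 5.31 × 1.27 = 6.744 m²
V₂ = Q/A₂ = 3.755/6.744 = 0.5569 m/s

0.557 m/s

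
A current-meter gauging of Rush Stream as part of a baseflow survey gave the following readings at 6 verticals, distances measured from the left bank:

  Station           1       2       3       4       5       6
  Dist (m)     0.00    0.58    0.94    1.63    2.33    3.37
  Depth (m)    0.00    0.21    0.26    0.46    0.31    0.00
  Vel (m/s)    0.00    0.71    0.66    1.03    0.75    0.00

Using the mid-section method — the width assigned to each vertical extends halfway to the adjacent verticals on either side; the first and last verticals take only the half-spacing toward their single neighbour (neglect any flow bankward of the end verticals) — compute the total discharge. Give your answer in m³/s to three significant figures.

0.692 m³/s

w_2 = (0.94 − 0.00)/2 = 0.47 m; q_2 = 0.71 × 0.21 × 0.47 = 0.07008 m³/s
w_3 = (1.63 − 0.58)/2 = 0.525 m; q_3 = 0.66 × 0.26 × 0.525 = 0.09009 m³/s
w_4 = (2.33 − 0.94)/2 = 0.695 m; q_4 = 1.03 × 0.46 × 0.695 = 0.3293 m³/s
w_5 = (3.37 − 1.63)/2 = 0.87 m; q_5 = 0.75 × 0.31 × 0.87 = 0.2023 m³/s
Stations 1, 6 contribute zero (depth or velocity is 0).
Q = Σ qᵢ = 0.6917 m³/s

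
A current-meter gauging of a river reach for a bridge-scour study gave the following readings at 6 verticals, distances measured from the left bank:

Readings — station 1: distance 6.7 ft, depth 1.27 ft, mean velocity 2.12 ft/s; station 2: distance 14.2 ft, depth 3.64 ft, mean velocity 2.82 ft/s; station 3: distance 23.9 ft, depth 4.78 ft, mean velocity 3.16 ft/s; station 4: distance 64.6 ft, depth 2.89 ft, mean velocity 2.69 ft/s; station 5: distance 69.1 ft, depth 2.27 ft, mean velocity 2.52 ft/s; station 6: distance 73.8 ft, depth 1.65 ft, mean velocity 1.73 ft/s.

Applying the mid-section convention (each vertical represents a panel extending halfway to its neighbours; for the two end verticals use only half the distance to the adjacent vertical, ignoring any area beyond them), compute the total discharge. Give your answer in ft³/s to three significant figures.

688 ft³/s

w_1 = (14.2 − 6.7)/2 = 3.75 ft; q_1 = 2.12 × 1.27 × 3.75 = 10.10 ft³/s
w_2 = (23.9 − 6.7)/2 = 8.6 ft; q_2 = 2.82 × 3.64 × 8.6 = 88.28 ft³/s
w_3 = (64.6 − 14.2)/2 = 25.2 ft; q_3 = 3.16 × 4.78 × 25.2 = 380.6 ft³/s
w_4 = (69.1 − 23.9)/2 = 22.6 ft; q_4 = 2.69 × 2.89 × 22.6 = 175.7 ft³/s
w_5 = (73.8 − 64.6)/2 = 4.6 ft; q_5 = 2.52 × 2.27 × 4.6 = 26.31 ft³/s
w_6 = (73.8 − 69.1)/2 = 2.35 ft; q_6 = 1.73 × 1.65 × 2.35 = 6.708 ft³/s
Q = Σ qᵢ = 687.7 ft³/s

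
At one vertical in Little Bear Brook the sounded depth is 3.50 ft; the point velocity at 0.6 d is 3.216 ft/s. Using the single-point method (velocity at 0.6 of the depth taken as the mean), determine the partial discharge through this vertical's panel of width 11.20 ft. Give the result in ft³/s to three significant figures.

v̄ = v₀.₆ = 3.216 ft/s
q = v̄ × d × w = 3.216 × 3.50 × 11.20 = 126.1 ft³/s

126 ft³/s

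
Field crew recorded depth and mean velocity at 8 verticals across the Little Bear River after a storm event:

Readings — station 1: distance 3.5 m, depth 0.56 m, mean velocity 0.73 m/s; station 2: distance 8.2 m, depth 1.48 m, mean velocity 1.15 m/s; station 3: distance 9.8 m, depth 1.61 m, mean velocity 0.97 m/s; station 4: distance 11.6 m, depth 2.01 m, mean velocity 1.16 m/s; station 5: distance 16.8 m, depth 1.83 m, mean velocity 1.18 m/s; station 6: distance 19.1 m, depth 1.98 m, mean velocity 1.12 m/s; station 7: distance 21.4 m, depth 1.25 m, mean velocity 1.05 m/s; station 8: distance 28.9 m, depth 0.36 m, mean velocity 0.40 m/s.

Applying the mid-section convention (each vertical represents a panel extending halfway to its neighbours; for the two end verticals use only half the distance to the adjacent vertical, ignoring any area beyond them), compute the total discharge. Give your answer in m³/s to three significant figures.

w_1 = (8.2 − 3.5)/2 = 2.35 m; q_1 = 0.73 × 0.56 × 2.35 = 0.9607 m³/s
w_2 = (9.8 − 3.5)/2 = 3.15 m; q_2 = 1.15 × 1.48 × 3.15 = 5.361 m³/s
w_3 = (11.6 − 8.2)/2 = 1.7 m; q_3 = 0.97 × 1.61 × 1.7 = 2.655 m³/s
w_4 = (16.8 − 9.8)/2 = 3.5 m; q_4 = 1.16 × 2.01 × 3.5 = 8.161 m³/s
w_5 = (19.1 − 11.6)/2 = 3.75 m; q_5 = 1.18 × 1.83 × 3.75 = 8.098 m³/s
w_6 = (21.4 − 16.8)/2 = 2.3 m; q_6 = 1.12 × 1.98 × 2.3 = 5.100 m³/s
w_7 = (28.9 − 19.1)/2 = 4.9 m; q_7 = 1.05 × 1.25 × 4.9 = 6.431 m³/s
w_8 = (28.9 − 21.4)/2 = 3.75 m; q_8 = 0.40 × 0.36 × 3.75 = 0.5400 m³/s
Q = Σ qᵢ = 37.31 m³/s

37.3 m³/s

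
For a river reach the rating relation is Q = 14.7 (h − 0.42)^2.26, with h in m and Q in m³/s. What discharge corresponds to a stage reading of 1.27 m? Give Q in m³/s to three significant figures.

10.2 m³/s

Q = 14.7 × (1.27 − 0.42)^2.26 = 14.7 × 0.85^2.26 = 10.18 m³/s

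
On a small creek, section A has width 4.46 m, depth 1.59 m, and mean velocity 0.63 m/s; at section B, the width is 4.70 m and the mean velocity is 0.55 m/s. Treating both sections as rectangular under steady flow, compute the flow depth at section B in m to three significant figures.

Q = A₁V₁ = (4.46×1.59) × 0.63 = 4.468 m³/s
d₂ = Q/(b₂ V₂) = 4.468/(4.70×0.55) = 1.728 m

1.73 m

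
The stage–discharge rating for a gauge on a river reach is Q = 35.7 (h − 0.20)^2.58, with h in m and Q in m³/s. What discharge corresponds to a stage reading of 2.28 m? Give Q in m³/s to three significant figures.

Q = 35.7 × (2.28 − 0.20)^2.58 = 35.7 × 2.08^2.58 = 236.2 m³/s

236 m³/s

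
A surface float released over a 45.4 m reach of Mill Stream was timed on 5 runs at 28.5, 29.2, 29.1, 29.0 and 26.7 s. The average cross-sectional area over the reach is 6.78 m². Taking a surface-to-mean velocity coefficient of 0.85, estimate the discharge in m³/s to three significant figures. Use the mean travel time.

t̄ = (28.5 + 29.2 + 29.1 + 29.0 + 26.7) / 5 = 28.5 s
v_surface = L / t̄ = 45.4 / 28.5 = 1.593 m/s
v_mean = 0.85 × 1.593 = 1.354 m/s
Q = A × v_mean = 6.78 × 1.354 = 9.180 m³/s

9.18 m³/s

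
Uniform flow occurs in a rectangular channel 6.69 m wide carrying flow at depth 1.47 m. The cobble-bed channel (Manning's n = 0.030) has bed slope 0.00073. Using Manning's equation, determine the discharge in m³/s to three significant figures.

A = b·y = 6.69 × 1.47 = 9.834 m²
P = b + 2y = 6.69 + 2×1.47 = 9.630 m
R = A/P = 9.834/9.630 = 1.021 m
Q = (1/n)·A·R^(2/3)·S^(1/2) = (1/0.030) × 9.834 × 1.021^(2/3) × 0.00073^(1/2) = 8.982 m³/s

8.98 m³/s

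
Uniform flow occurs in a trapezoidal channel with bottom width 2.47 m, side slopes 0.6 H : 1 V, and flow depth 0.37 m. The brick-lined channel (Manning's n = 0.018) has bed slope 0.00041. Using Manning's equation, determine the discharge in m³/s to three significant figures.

0.501 m³/s

A = (b + z·y)·y = (2.47 + 0.6×0.37)×0.37 = 0.9960 m²
P = b + 2y√(1+z²) = 2.47 + 2×0.37×√(1+0.6²) = 3.333 m
R = A/P = 0.9960/3.333 = 0.2988 m
Q = (1/n)·A·R^(2/3)·S^(1/2) = (1/0.018) × 0.9960 × 0.2988^(2/3) × 0.00041^(1/2) = 0.5008 m³/s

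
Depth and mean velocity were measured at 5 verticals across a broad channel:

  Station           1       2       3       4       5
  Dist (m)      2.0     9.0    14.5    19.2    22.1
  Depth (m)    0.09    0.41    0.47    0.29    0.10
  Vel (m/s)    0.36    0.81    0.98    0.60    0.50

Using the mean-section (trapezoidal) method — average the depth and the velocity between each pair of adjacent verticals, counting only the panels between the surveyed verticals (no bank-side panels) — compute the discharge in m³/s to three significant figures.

Panel 1-2: Δb = 7 m, d̄ = (0.09+0.41)/2 = 0.25, v̄ = (0.36+0.81)/2 = 0.585 → q = 7×0.25×0.585 = 1.024 m³/s
Panel 2-3: Δb = 5.5 m, d̄ = (0.41+0.47)/2 = 0.44, v̄ = (0.81+0.98)/2 = 0.895 → q = 5.5×0.44×0.895 = 2.166 m³/s
Panel 3-4: Δb = 4.7 m, d̄ = (0.47+0.29)/2 = 0.38, v̄ = (0.98+0.60)/2 = 0.79 → q = 4.7×0.38×0.79 = 1.411 m³/s
Panel 4-5: Δb = 2.9 m, d̄ = (0.29+0.10)/2 = 0.195, v̄ = (0.60+0.50)/2 = 0.55 → q = 2.9×0.195×0.55 = 0.3110 m³/s
Q = Σ q = 4.912 m³/s

4.91 m³/s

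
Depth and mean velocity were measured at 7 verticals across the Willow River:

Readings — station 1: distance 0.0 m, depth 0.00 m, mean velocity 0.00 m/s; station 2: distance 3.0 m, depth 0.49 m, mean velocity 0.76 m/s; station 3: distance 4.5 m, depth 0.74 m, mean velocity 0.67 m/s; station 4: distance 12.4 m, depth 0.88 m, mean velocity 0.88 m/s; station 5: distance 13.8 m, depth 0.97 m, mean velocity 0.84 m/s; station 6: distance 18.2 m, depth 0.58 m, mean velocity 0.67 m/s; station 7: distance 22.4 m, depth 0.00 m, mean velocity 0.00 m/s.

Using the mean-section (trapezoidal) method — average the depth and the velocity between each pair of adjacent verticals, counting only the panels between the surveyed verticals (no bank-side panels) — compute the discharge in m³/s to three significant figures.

9.99 m³/s

Panel 1-2: Δb = 3 m, d̄ = (0.00+0.49)/2 = 0.245, v̄ = (0.00+0.76)/2 = 0.38 → q = 3×0.245×0.38 = 0.2793 m³/s
Panel 2-3: Δb = 1.5 m, d̄ = (0.49+0.74)/2 = 0.615, v̄ = (0.76+0.67)/2 = 0.715 → q = 1.5×0.615×0.715 = 0.6596 m³/s
Panel 3-4: Δb = 7.9 m, d̄ = (0.74+0.88)/2 = 0.81, v̄ = (0.67+0.88)/2 = 0.775 → q = 7.9×0.81×0.775 = 4.959 m³/s
Panel 4-5: Δb = 1.4 m, d̄ = (0.88+0.97)/2 = 0.925, v̄ = (0.88+0.84)/2 = 0.86 → q = 1.4×0.925×0.86 = 1.114 m³/s
Panel 5-6: Δb = 4.4 m, d̄ = (0.97+0.58)/2 = 0.775, v̄ = (0.84+0.67)/2 = 0.755 → q = 4.4×0.775×0.755 = 2.575 m³/s
Panel 6-7: Δb = 4.2 m, d̄ = (0.58+0.00)/2 = 0.29, v̄ = (0.67+0.00)/2 = 0.335 → q = 4.2×0.29×0.335 = 0.4080 m³/s
Q = Σ q = 9.994 m³/s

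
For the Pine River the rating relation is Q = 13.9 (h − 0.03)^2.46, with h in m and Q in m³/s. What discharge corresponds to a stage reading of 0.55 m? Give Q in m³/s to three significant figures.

Q = 13.9 × (0.55 − 0.03)^2.46 = 13.9 × 0.52^2.46 = 2.782 m³/s

2.78 m³/s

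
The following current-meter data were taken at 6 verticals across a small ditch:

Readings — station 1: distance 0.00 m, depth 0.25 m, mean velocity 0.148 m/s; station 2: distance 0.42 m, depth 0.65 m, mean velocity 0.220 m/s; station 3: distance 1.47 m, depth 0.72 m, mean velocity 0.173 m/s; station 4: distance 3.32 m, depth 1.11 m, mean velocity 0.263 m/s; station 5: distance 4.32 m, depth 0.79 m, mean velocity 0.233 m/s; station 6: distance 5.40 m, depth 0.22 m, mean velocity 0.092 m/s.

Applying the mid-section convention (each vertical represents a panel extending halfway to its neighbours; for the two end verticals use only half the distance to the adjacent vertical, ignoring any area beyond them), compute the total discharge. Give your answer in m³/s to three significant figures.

w_1 = (0.42 − 0.00)/2 = 0.21 m; q_1 = 0.148 × 0.25 × 0.21 = 0.007770 m³/s
w_2 = (1.47 − 0.00)/2 = 0.735 m; q_2 = 0.220 × 0.65 × 0.735 = 0.1051 m³/s
w_3 = (3.32 − 0.42)/2 = 1.45 m; q_3 = 0.173 × 0.72 × 1.45 = 0.1806 m³/s
w_4 = (4.32 − 1.47)/2 = 1.425 m; q_4 = 0.263 × 1.11 × 1.425 = 0.4160 m³/s
w_5 = (5.40 − 3.32)/2 = 1.04 m; q_5 = 0.233 × 0.79 × 1.04 = 0.1914 m³/s
w_6 = (5.40 − 4.32)/2 = 0.54 m; q_6 = 0.092 × 0.22 × 0.54 = 0.01093 m³/s
Q = Σ qᵢ = 0.9118 m³/s

0.912 m³/s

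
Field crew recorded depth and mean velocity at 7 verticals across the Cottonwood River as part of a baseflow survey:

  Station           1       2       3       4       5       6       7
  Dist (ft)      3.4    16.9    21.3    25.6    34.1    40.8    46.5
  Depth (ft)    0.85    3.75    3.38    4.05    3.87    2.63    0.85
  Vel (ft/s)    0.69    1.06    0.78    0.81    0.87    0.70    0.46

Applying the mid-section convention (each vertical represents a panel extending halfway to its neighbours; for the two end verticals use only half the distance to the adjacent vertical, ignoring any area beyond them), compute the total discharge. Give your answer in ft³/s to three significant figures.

w_1 = (16.9 − 3.4)/2 = 6.75 ft; q_1 = 0.69 × 0.85 × 6.75 = 3.959 ft³/s
w_2 = (21.3 − 3.4)/2 = 8.95 ft; q_2 = 1.06 × 3.75 × 8.95 = 35.58 ft³/s
w_3 = (25.6 − 16.9)/2 = 4.35 ft; q_3 = 0.78 × 3.38 × 4.35 = 11.47 ft³/s
w_4 = (34.1 − 21.3)/2 = 6.4 ft; q_4 = 0.81 × 4.05 × 6.4 = 21.00 ft³/s
w_5 = (40.8 − 25.6)/2 = 7.6 ft; q_5 = 0.87 × 3.87 × 7.6 = 25.59 ft³/s
w_6 = (46.5 − 34.1)/2 = 6.2 ft; q_6 = 0.70 × 2.63 × 6.2 = 11.41 ft³/s
w_7 = (46.5 − 40.8)/2 = 2.85 ft; q_7 = 0.46 × 0.85 × 2.85 = 1.114 ft³/s
Q = Σ qᵢ = 110.1 ft³/s

110 ft³/s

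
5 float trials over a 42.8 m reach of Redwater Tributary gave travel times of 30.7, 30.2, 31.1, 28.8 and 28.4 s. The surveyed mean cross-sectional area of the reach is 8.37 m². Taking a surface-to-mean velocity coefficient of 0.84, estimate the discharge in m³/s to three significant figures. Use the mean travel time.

10.1 m³/s

t̄ = (30.7 + 30.2 + 31.1 + 28.8 + 28.4) / 5 = 29.84 s
v_surface = L / t̄ = 42.8 / 29.84 = 1.434 m/s
v_mean = 0.84 × 1.434 = 1.205 m/s
Q = A × v_mean = 8.37 × 1.205 = 10.08 m³/s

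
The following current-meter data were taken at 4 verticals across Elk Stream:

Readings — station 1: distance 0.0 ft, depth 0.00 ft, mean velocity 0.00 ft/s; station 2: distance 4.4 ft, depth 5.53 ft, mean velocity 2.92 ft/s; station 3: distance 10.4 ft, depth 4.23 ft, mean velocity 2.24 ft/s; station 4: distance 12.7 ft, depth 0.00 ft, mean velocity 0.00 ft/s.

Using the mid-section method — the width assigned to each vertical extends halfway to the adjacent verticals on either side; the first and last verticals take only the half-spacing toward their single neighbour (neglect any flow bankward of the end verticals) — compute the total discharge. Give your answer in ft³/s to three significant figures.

123 ft³/s

w_2 = (10.4 − 0.0)/2 = 5.2 ft; q_2 = 2.92 × 5.53 × 5.2 = 83.97 ft³/s
w_3 = (12.7 − 4.4)/2 = 4.15 ft; q_3 = 2.24 × 4.23 × 4.15 = 39.32 ft³/s
Stations 1, 4 contribute zero (depth or velocity is 0).
Q = Σ qᵢ = 123.3 ft³/s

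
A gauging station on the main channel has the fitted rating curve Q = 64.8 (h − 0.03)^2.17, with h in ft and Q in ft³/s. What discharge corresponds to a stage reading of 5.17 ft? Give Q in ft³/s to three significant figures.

2260 ft³/s

Q = 64.8 × (5.17 − 0.03)^2.17 = 64.8 × 5.14^2.17 = 2261 ft³/s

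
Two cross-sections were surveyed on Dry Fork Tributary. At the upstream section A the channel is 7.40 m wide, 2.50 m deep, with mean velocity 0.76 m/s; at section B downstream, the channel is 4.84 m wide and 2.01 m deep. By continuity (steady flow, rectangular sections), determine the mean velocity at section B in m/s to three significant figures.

1.45 m/s

Q = A₁V₁ = (7.40×2.50) × 0.76 = 14.06 m³/s
A₂ = 4.84 × 2.01 = 9.728 m²
V₂ = Q/A₂ = 14.06/9.728 = 1.445 m/s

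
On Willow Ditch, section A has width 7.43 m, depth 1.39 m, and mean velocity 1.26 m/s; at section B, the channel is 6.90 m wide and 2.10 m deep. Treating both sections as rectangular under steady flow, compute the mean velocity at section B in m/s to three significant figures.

0.898 m/s

Q = A₁V₁ = (7.43×1.39) × 1.26 = 13.01 m³/s
A₂ = 6.90 × 2.10 = 14.49 m²
V₂ = Q/A₂ = 13.01/14.49 = 0.8981 m/s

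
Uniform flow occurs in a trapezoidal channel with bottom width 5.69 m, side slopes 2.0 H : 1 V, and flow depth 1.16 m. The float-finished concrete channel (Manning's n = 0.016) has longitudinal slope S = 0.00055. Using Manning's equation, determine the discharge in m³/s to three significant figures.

12.3 m³/s

A = (b + z·y)·y = (5.69 + 2.0×1.16)×1.16 = 9.292 m²
P = b + 2y√(1+z²) = 5.69 + 2×1.16×√(1+2.0²) = 10.88 m
R = A/P = 9.292/10.88 = 0.8542 m
Q = (1/n)·A·R^(2/3)·S^(1/2) = (1/0.016) × 9.292 × 0.8542^(2/3) × 0.00055^(1/2) = 12.26 m³/s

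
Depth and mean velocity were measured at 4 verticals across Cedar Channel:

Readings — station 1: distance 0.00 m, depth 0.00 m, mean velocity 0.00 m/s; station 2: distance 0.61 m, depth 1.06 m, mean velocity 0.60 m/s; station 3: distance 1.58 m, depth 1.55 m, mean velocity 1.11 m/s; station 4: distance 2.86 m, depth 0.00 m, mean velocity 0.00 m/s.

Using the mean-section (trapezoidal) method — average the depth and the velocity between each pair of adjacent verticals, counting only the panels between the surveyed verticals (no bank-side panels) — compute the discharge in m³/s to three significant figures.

1.73 m³/s

Panel 1-2: Δb = 0.61 m, d̄ = (0.00+1.06)/2 = 0.53, v̄ = (0.00+0.60)/2 = 0.3 → q = 0.61×0.53×0.3 = 0.09699 m³/s
Panel 2-3: Δb = 0.97 m, d̄ = (1.06+1.55)/2 = 1.305, v̄ = (0.60+1.11)/2 = 0.855 → q = 0.97×1.305×0.855 = 1.082 m³/s
Panel 3-4: Δb = 1.28 m, d̄ = (1.55+0.00)/2 = 0.775, v̄ = (1.11+0.00)/2 = 0.555 → q = 1.28×0.775×0.555 = 0.5506 m³/s
Q = Σ q = 1.730 m³/s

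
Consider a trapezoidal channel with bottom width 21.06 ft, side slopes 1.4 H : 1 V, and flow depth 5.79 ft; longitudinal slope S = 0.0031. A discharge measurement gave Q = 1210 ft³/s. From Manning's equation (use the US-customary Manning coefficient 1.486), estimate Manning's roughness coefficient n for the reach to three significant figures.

0.0297

A = (b + z·y)·y = (21.06 + 1.4×5.79)×5.79 = 168.9 ft²
P = b + 2y√(1+z²) = 21.06 + 2×5.79×√(1+1.4²) = 40.98 ft
R = A/P = 168.9/40.98 = 4.121 ft
n = (1.486/Q)·A·R^(2/3)·S^(1/2) = (1.486/1210) × 168.9 × 2.570 × 0.05568 = 0.02968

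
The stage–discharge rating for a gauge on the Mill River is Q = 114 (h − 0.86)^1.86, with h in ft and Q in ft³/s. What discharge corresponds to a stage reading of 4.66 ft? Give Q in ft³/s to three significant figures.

Q = 114 × (4.66 − 0.86)^1.86 = 114 × 3.8^1.86 = 1366 ft³/s

1370 ft³/s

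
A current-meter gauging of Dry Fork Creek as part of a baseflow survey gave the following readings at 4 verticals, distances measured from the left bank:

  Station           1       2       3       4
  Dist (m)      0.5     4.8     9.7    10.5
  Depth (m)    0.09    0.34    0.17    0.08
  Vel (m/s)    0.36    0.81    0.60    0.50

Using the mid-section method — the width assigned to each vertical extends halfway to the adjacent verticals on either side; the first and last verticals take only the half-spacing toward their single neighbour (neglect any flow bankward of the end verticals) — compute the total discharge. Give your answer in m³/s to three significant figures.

1.64 m³/s

w_1 = (4.8 − 0.5)/2 = 2.15 m; q_1 = 0.36 × 0.09 × 2.15 = 0.06966 m³/s
w_2 = (9.7 − 0.5)/2 = 4.6 m; q_2 = 0.81 × 0.34 × 4.6 = 1.267 m³/s
w_3 = (10.5 − 4.8)/2 = 2.85 m; q_3 = 0.60 × 0.17 × 2.85 = 0.2907 m³/s
w_4 = (10.5 − 9.7)/2 = 0.4 m; q_4 = 0.50 × 0.08 × 0.4 = 0.01600 m³/s
Q = Σ qᵢ = 1.643 m³/s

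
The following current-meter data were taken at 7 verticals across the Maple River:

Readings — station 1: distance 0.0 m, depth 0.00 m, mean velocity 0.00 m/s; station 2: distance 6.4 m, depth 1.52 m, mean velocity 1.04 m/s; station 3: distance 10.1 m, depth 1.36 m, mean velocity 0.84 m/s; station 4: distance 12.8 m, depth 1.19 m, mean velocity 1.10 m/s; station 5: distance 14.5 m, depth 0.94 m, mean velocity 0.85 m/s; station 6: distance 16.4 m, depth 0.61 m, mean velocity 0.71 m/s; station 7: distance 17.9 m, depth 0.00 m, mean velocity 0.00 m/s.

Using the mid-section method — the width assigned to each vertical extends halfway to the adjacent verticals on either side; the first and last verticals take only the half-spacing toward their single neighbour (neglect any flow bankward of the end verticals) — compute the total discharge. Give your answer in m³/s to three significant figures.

w_2 = (10.1 − 0.0)/2 = 5.05 m; q_2 = 1.04 × 1.52 × 5.05 = 7.983 m³/s
w_3 = (12.8 − 6.4)/2 = 3.2 m; q_3 = 0.84 × 1.36 × 3.2 = 3.656 m³/s
w_4 = (14.5 − 10.1)/2 = 2.2 m; q_4 = 1.10 × 1.19 × 2.2 = 2.880 m³/s
w_5 = (16.4 − 12.8)/2 = 1.8 m; q_5 = 0.85 × 0.94 × 1.8 = 1.438 m³/s
w_6 = (17.9 − 14.5)/2 = 1.7 m; q_6 = 0.71 × 0.61 × 1.7 = 0.7363 m³/s
Stations 1, 7 contribute zero (depth or velocity is 0).
Q = Σ qᵢ = 16.69 m³/s

16.7 m³/s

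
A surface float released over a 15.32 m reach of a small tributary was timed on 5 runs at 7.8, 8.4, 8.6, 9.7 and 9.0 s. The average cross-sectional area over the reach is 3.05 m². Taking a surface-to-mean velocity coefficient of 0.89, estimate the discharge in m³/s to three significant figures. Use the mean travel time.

4.78 m³/s

t̄ = (7.8 + 8.4 + 8.6 + 9.7 + 9.0) / 5 = 8.7 s
v_surface = L / t̄ = 15.32 / 8.7 = 1.761 m/s
v_mean = 0.89 × 1.761 = 1.567 m/s
Q = A × v_mean = 3.05 × 1.567 = 4.780 m³/s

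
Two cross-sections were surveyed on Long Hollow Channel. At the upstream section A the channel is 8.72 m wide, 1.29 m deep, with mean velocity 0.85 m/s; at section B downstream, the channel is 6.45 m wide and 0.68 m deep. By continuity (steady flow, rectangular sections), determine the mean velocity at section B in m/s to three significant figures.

Q = A₁V₁ = (8.72×1.29) × 0.85 = 9.561 m³/s
A₂ = 6.45 × 0.68 = 4.386 m²
V₂ = Q/A₂ = 9.561/4.386 = 2.180 m/s

2.18 m/s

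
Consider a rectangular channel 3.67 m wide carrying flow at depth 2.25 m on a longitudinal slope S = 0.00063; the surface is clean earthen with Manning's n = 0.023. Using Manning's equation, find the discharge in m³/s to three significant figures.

9.08 m³/s

A = b·y = 3.67 × 2.25 = 8.258 m²
P = b + 2y = 3.67 + 2×2.25 = 8.170 m
R = A/P = 8.258/8.170 = 1.011 m
Q = (1/n)·A·R^(2/3)·S^(1/2) = (1/0.023) × 8.258 × 1.011^(2/3) × 0.00063^(1/2) = 9.076 m³/s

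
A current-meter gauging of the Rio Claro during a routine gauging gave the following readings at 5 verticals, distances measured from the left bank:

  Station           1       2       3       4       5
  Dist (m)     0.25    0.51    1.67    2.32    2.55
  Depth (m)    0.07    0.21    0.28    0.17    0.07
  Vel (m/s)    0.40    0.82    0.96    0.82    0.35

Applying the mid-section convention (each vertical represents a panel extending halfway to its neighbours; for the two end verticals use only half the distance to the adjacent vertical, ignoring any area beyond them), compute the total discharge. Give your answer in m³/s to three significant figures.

w_1 = (0.51 − 0.25)/2 = 0.13 m; q_1 = 0.40 × 0.07 × 0.13 = 0.003640 m³/s
w_2 = (1.67 − 0.25)/2 = 0.71 m; q_2 = 0.82 × 0.21 × 0.71 = 0.1223 m³/s
w_3 = (2.32 − 0.51)/2 = 0.905 m; q_3 = 0.96 × 0.28 × 0.905 = 0.2433 m³/s
w_4 = (2.55 − 1.67)/2 = 0.44 m; q_4 = 0.82 × 0.17 × 0.44 = 0.06134 m³/s
w_5 = (2.55 − 2.32)/2 = 0.115 m; q_5 = 0.35 × 0.07 × 0.115 = 0.002818 m³/s
Q = Σ qᵢ = 0.4333 m³/s

0.433 m³/s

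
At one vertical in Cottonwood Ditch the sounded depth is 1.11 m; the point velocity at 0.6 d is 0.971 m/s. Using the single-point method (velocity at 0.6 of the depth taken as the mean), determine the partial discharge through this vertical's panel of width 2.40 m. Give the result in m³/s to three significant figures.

v̄ = v₀.₆ = 0.971 m/s
q = v̄ × d × w = 0.9710 × 1.11 × 2.40 = 2.587 m³/s

2.59 m³/s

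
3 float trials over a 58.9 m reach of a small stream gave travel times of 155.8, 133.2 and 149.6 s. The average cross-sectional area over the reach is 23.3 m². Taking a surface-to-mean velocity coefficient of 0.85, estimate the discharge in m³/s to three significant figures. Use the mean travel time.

7.98 m³/s

t̄ = (155.8 + 133.2 + 149.6) / 3 = 146.2 s
v_surface = L / t̄ = 58.9 / 146.2 = 0.4029 m/s
v_mean = 0.85 × 0.4029 = 0.3424 m/s
Q = A × v_mean = 23.3 × 0.3424 = 7.979 m³/s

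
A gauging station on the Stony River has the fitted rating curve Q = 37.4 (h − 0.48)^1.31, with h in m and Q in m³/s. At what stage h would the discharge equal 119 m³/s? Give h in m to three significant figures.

2.90 m

h − h₀ = (Q/C)^(1/b) = (119/37.4)^(1/1.31) = 2.419 m
h = 0.48 + 2.419 = 2.899 m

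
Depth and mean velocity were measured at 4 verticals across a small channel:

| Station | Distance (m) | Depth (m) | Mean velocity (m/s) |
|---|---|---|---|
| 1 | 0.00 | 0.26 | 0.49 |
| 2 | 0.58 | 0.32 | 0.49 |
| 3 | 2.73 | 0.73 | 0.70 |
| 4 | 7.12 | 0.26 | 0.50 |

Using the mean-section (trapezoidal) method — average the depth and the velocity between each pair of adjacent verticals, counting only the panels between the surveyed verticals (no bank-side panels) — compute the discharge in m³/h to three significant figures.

7410 m³/h

Panel 1-2: Δb = 0.58 m, d̄ = (0.26+0.32)/2 = 0.29, v̄ = (0.49+0.49)/2 = 0.49 → q = 0.58×0.29×0.49 = 0.08242 m³/s
Panel 2-3: Δb = 2.15 m, d̄ = (0.32+0.73)/2 = 0.525, v̄ = (0.49+0.70)/2 = 0.595 → q = 2.15×0.525×0.595 = 0.6716 m³/s
Panel 3-4: Δb = 4.39 m, d̄ = (0.73+0.26)/2 = 0.495, v̄ = (0.70+0.50)/2 = 0.6 → q = 4.39×0.495×0.6 = 1.304 m³/s
Q = Σ q = 2.058 m³/s
= 2.058 × 3600 = 7408 m³/h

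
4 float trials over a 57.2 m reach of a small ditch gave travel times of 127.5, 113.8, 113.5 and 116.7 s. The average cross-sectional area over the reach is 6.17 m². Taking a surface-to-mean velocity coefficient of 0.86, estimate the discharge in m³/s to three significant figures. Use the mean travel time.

2.57 m³/s

t̄ = (127.5 + 113.8 + 113.5 + 116.7) / 4 = 117.875 s
v_surface = L / t̄ = 57.2 / 117.875 = 0.4853 m/s
v_mean = 0.86 × 0.4853 = 0.4173 m/s
Q = A × v_mean = 6.17 × 0.4173 = 2.575 m³/s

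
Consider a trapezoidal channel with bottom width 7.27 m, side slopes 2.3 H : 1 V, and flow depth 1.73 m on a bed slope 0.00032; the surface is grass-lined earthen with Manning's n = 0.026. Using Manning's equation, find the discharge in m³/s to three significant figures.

15.3 m³/s

A = (b + z·y)·y = (7.27 + 2.3×1.73)×1.73 = 19.46 m²
P = b + 2y√(1+z²) = 7.27 + 2×1.73×√(1+2.3²) = 15.95 m
R = A/P = 19.46/15.95 = 1.220 m
Q = (1/n)·A·R^(2/3)·S^(1/2) = (1/0.026) × 19.46 × 1.220^(2/3) × 0.00032^(1/2) = 15.29 m³/s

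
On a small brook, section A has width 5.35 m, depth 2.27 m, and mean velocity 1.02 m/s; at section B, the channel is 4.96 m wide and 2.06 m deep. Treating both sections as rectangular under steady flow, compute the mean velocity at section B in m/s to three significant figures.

1.21 m/s

Q = A₁V₁ = (5.35×2.27) × 1.02 = 12.39 m³/s
A₂ = 4.96 × 2.06 = 10.22 m²
V₂ = Q/A₂ = 12.39/10.22 = 1.212 m/s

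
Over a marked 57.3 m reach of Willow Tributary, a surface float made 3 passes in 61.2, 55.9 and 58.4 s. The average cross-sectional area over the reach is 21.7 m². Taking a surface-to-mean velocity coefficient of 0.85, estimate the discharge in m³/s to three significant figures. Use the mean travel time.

18.1 m³/s

t̄ = (61.2 + 55.9 + 58.4) / 3 = 58.5 s
v_surface = L / t̄ = 57.3 / 58.5 = 0.9795 m/s
v_mean = 0.85 × 0.9795 = 0.8326 m/s
Q = A × v_mean = 21.7 × 0.8326 = 18.07 m³/s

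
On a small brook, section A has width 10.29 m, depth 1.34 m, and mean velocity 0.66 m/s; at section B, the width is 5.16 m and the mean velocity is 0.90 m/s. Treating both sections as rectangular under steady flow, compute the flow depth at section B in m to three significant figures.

Q = A₁V₁ = (10.29×1.34) × 0.66 = 9.100 m³/s
d₂ = Q/(b₂ V₂) = 9.100/(5.16×0.90) = 1.960 m

1.96 m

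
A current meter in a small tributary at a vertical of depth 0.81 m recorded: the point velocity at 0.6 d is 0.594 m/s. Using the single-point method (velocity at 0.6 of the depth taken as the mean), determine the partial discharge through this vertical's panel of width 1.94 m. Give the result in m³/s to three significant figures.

0.933 m³/s

v̄ = v₀.₆ = 0.594 m/s
q = v̄ × d × w = 0.5940 × 0.81 × 1.94 = 0.9334 m³/s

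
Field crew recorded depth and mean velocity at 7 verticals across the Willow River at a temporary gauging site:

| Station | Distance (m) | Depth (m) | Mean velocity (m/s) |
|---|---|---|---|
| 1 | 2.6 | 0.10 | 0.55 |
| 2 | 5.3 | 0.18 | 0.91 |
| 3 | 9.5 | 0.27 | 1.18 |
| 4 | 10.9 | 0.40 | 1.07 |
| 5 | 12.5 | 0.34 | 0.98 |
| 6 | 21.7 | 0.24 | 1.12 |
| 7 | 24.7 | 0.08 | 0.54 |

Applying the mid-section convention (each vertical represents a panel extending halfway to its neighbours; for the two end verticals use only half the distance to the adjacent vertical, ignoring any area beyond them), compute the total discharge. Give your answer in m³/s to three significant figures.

5.68 m³/s

w_1 = (5.3 − 2.6)/2 = 1.35 m; q_1 = 0.55 × 0.10 × 1.35 = 0.07425 m³/s
w_2 = (9.5 − 2.6)/2 = 3.45 m; q_2 = 0.91 × 0.18 × 3.45 = 0.5651 m³/s
w_3 = (10.9 − 5.3)/2 = 2.8 m; q_3 = 1.18 × 0.27 × 2.8 = 0.8921 m³/s
w_4 = (12.5 − 9.5)/2 = 1.5 m; q_4 = 1.07 × 0.40 × 1.5 = 0.6420 m³/s
w_5 = (21.7 − 10.9)/2 = 5.4 m; q_5 = 0.98 × 0.34 × 5.4 = 1.799 m³/s
w_6 = (24.7 − 12.5)/2 = 6.1 m; q_6 = 1.12 × 0.24 × 6.1 = 1.640 m³/s
w_7 = (24.7 − 21.7)/2 = 1.5 m; q_7 = 0.54 × 0.08 × 1.5 = 0.06480 m³/s
Q = Σ qᵢ = 5.677 m³/s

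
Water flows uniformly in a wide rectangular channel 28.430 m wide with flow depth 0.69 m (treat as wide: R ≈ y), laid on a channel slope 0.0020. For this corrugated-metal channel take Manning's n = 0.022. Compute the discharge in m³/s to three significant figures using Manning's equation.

31.1 m³/s

A = b·y = 28.430 × 0.69 = 19.62 m²
Wide channel: R ≈ y = 0.69 m
Q = (1/n)·A·R^(2/3)·S^(1/2) = (1/0.022) × 19.62 × 0.6900^(2/3) × 0.0020^(1/2) = 31.14 m³/s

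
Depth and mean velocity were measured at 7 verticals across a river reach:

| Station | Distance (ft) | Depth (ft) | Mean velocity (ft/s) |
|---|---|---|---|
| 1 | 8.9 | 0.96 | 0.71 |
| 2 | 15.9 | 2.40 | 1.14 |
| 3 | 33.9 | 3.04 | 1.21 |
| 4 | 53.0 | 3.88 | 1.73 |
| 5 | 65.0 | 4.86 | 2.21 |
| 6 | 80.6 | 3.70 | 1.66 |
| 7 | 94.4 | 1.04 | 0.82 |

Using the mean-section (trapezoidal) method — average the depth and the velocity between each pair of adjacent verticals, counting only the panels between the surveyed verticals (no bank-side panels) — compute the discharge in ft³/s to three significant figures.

439 ft³/s

Panel 1-2: Δb = 7 ft, d̄ = (0.96+2.40)/2 = 1.68, v̄ = (0.71+1.14)/2 = 0.925 → q = 7×1.68×0.925 = 10.88 ft³/s
Panel 2-3: Δb = 18 ft, d̄ = (2.40+3.04)/2 = 2.72, v̄ = (1.14+1.21)/2 = 1.175 → q = 18×2.72×1.175 = 57.53 ft³/s
Panel 3-4: Δb = 19.1 ft, d̄ = (3.04+3.88)/2 = 3.46, v̄ = (1.21+1.73)/2 = 1.47 → q = 19.1×3.46×1.47 = 97.15 ft³/s
Panel 4-5: Δb = 12 ft, d̄ = (3.88+4.86)/2 = 4.37, v̄ = (1.73+2.21)/2 = 1.97 → q = 12×4.37×1.97 = 103.3 ft³/s
Panel 5-6: Δb = 15.6 ft, d̄ = (4.86+3.70)/2 = 4.28, v̄ = (2.21+1.66)/2 = 1.935 → q = 15.6×4.28×1.935 = 129.2 ft³/s
Panel 6-7: Δb = 13.8 ft, d̄ = (3.70+1.04)/2 = 2.37, v̄ = (1.66+0.82)/2 = 1.24 → q = 13.8×2.37×1.24 = 40.56 ft³/s
Q = Σ q = 438.6 ft³/s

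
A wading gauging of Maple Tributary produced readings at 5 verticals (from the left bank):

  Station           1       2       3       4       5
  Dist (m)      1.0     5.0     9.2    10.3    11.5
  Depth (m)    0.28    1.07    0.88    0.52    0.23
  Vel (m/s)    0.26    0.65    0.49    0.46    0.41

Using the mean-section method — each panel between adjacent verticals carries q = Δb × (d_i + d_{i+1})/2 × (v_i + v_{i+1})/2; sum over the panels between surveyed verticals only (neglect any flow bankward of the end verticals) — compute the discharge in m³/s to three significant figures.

4.12 m³/s

Panel 1-2: Δb = 4 m, d̄ = (0.28+1.07)/2 = 0.675, v̄ = (0.26+0.65)/2 = 0.455 → q = 4×0.675×0.455 = 1.229 m³/s
Panel 2-3: Δb = 4.2 m, d̄ = (1.07+0.88)/2 = 0.975, v̄ = (0.65+0.49)/2 = 0.57 → q = 4.2×0.975×0.57 = 2.334 m³/s
Panel 3-4: Δb = 1.1 m, d̄ = (0.88+0.52)/2 = 0.7, v̄ = (0.49+0.46)/2 = 0.475 → q = 1.1×0.7×0.475 = 0.3658 m³/s
Panel 4-5: Δb = 1.2 m, d̄ = (0.52+0.23)/2 = 0.375, v̄ = (0.46+0.41)/2 = 0.435 → q = 1.2×0.375×0.435 = 0.1958 m³/s
Q = Σ q = 4.124 m³/s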